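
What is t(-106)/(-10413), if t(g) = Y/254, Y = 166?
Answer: -83/1322451 ≈ -6.2762e-5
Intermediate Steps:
t(g) = 83/127 (t(g) = 166/254 = 166*(1/254) = 83/127)
t(-106)/(-10413) = (83/127)/(-10413) = (83/127)*(-1/10413) = -83/1322451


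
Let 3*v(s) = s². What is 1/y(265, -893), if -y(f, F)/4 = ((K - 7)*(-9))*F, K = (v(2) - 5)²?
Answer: -1/207176 ≈ -4.8268e-6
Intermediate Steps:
v(s) = s²/3
K = 121/9 (K = ((⅓)*2² - 5)² = ((⅓)*4 - 5)² = (4/3 - 5)² = (-11/3)² = 121/9 ≈ 13.444)
y(f, F) = 232*F (y(f, F) = -4*(121/9 - 7)*(-9)*F = -4*(58/9)*(-9)*F = -(-232)*F = 232*F)
1/y(265, -893) = 1/(232*(-893)) = 1/(-207176) = -1/207176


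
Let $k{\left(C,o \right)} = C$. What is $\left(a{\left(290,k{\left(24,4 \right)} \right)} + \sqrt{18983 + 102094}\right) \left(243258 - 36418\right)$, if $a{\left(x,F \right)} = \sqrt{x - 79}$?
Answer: $206840 \sqrt{211} + 620520 \sqrt{13453} \approx 7.4977 \cdot 10^{7}$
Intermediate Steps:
$a{\left(x,F \right)} = \sqrt{-79 + x}$
$\left(a{\left(290,k{\left(24,4 \right)} \right)} + \sqrt{18983 + 102094}\right) \left(243258 - 36418\right) = \left(\sqrt{-79 + 290} + \sqrt{18983 + 102094}\right) \left(243258 - 36418\right) = \left(\sqrt{211} + \sqrt{121077}\right) 206840 = \left(\sqrt{211} + 3 \sqrt{13453}\right) 206840 = 206840 \sqrt{211} + 620520 \sqrt{13453}$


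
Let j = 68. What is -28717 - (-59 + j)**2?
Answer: -28798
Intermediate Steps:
-28717 - (-59 + j)**2 = -28717 - (-59 + 68)**2 = -28717 - 1*9**2 = -28717 - 1*81 = -28717 - 81 = -28798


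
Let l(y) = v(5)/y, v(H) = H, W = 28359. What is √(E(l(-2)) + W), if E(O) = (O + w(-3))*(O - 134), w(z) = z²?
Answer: √109887/2 ≈ 165.75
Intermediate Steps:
l(y) = 5/y
E(O) = (-134 + O)*(9 + O) (E(O) = (O + (-3)²)*(O - 134) = (O + 9)*(-134 + O) = (9 + O)*(-134 + O) = (-134 + O)*(9 + O))
√(E(l(-2)) + W) = √((-1206 + (5/(-2))² - 625/(-2)) + 28359) = √((-1206 + (5*(-½))² - 625*(-1)/2) + 28359) = √((-1206 + (-5/2)² - 125*(-5/2)) + 28359) = √((-1206 + 25/4 + 625/2) + 28359) = √(-3549/4 + 28359) = √(109887/4) = √109887/2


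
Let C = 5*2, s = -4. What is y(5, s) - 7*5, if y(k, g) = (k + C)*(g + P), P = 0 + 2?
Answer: -65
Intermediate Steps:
C = 10
P = 2
y(k, g) = (2 + g)*(10 + k) (y(k, g) = (k + 10)*(g + 2) = (10 + k)*(2 + g) = (2 + g)*(10 + k))
y(5, s) - 7*5 = (20 + 2*5 + 10*(-4) - 4*5) - 7*5 = (20 + 10 - 40 - 20) - 35 = -30 - 35 = -65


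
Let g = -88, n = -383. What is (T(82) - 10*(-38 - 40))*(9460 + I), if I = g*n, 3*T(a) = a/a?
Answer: 33682308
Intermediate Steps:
T(a) = ⅓ (T(a) = (a/a)/3 = (⅓)*1 = ⅓)
I = 33704 (I = -88*(-383) = 33704)
(T(82) - 10*(-38 - 40))*(9460 + I) = (⅓ - 10*(-38 - 40))*(9460 + 33704) = (⅓ - 10*(-78))*43164 = (⅓ + 780)*43164 = (2341/3)*43164 = 33682308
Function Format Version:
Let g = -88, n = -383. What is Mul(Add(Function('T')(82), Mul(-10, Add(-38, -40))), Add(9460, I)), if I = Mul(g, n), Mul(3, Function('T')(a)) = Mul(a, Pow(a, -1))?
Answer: 33682308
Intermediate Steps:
Function('T')(a) = Rational(1, 3) (Function('T')(a) = Mul(Rational(1, 3), Mul(a, Pow(a, -1))) = Mul(Rational(1, 3), 1) = Rational(1, 3))
I = 33704 (I = Mul(-88, -383) = 33704)
Mul(Add(Function('T')(82), Mul(-10, Add(-38, -40))), Add(9460, I)) = Mul(Add(Rational(1, 3), Mul(-10, Add(-38, -40))), Add(9460, 33704)) = Mul(Add(Rational(1, 3), Mul(-10, -78)), 43164) = Mul(Add(Rational(1, 3), 780), 43164) = Mul(Rational(2341, 3), 43164) = 33682308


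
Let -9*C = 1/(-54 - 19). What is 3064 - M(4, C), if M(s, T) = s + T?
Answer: 2010419/657 ≈ 3060.0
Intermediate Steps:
C = 1/657 (C = -1/(9*(-54 - 19)) = -⅑/(-73) = -⅑*(-1/73) = 1/657 ≈ 0.0015221)
M(s, T) = T + s
3064 - M(4, C) = 3064 - (1/657 + 4) = 3064 - 1*2629/657 = 3064 - 2629/657 = 2010419/657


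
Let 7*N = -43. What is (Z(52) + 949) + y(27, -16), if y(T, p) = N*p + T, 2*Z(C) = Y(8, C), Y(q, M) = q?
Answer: 7548/7 ≈ 1078.3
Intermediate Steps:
N = -43/7 (N = (⅐)*(-43) = -43/7 ≈ -6.1429)
Z(C) = 4 (Z(C) = (½)*8 = 4)
y(T, p) = T - 43*p/7 (y(T, p) = -43*p/7 + T = T - 43*p/7)
(Z(52) + 949) + y(27, -16) = (4 + 949) + (27 - 43/7*(-16)) = 953 + (27 + 688/7) = 953 + 877/7 = 7548/7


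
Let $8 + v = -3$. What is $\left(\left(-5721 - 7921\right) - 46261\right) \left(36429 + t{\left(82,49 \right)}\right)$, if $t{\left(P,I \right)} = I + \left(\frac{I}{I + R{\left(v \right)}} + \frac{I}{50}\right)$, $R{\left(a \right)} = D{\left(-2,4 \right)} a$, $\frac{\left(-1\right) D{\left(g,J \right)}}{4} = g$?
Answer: $- \frac{4260993898583}{1950} \approx -2.1851 \cdot 10^{9}$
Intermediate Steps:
$v = -11$ ($v = -8 - 3 = -11$)
$D{\left(g,J \right)} = - 4 g$
$R{\left(a \right)} = 8 a$ ($R{\left(a \right)} = \left(-4\right) \left(-2\right) a = 8 a$)
$t{\left(P,I \right)} = \frac{51 I}{50} + \frac{I}{-88 + I}$ ($t{\left(P,I \right)} = I + \left(\frac{I}{I + 8 \left(-11\right)} + \frac{I}{50}\right) = I + \left(\frac{I}{I - 88} + I \frac{1}{50}\right) = I + \left(\frac{I}{-88 + I} + \frac{I}{50}\right) = I + \left(\frac{I}{50} + \frac{I}{-88 + I}\right) = \frac{51 I}{50} + \frac{I}{-88 + I}$)
$\left(\left(-5721 - 7921\right) - 46261\right) \left(36429 + t{\left(82,49 \right)}\right) = \left(\left(-5721 - 7921\right) - 46261\right) \left(36429 + \frac{1}{50} \cdot 49 \frac{1}{-88 + 49} \left(-4438 + 51 \cdot 49\right)\right) = \left(\left(-5721 - 7921\right) - 46261\right) \left(36429 + \frac{1}{50} \cdot 49 \frac{1}{-39} \left(-4438 + 2499\right)\right) = \left(-13642 - 46261\right) \left(36429 + \frac{1}{50} \cdot 49 \left(- \frac{1}{39}\right) \left(-1939\right)\right) = - 59903 \left(36429 + \frac{95011}{1950}\right) = \left(-59903\right) \frac{71131561}{1950} = - \frac{4260993898583}{1950}$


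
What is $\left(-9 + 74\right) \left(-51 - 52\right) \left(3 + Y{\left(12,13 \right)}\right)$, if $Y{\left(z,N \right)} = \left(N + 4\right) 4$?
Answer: $-475345$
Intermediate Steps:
$Y{\left(z,N \right)} = 16 + 4 N$ ($Y{\left(z,N \right)} = \left(4 + N\right) 4 = 16 + 4 N$)
$\left(-9 + 74\right) \left(-51 - 52\right) \left(3 + Y{\left(12,13 \right)}\right) = \left(-9 + 74\right) \left(-51 - 52\right) \left(3 + \left(16 + 4 \cdot 13\right)\right) = 65 \left(-103\right) \left(3 + \left(16 + 52\right)\right) = - 6695 \left(3 + 68\right) = \left(-6695\right) 71 = -475345$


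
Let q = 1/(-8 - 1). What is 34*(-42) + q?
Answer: -12853/9 ≈ -1428.1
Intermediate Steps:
q = -1/9 (q = 1/(-9) = -1/9 ≈ -0.11111)
34*(-42) + q = 34*(-42) - 1/9 = -1428 - 1/9 = -12853/9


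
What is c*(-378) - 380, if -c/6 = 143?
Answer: 323944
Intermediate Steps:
c = -858 (c = -6*143 = -858)
c*(-378) - 380 = -858*(-378) - 380 = 324324 - 380 = 323944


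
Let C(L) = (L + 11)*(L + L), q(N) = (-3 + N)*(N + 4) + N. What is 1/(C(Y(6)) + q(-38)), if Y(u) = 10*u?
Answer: 1/9876 ≈ 0.00010126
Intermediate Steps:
q(N) = N + (-3 + N)*(4 + N) (q(N) = (-3 + N)*(4 + N) + N = N + (-3 + N)*(4 + N))
C(L) = 2*L*(11 + L) (C(L) = (11 + L)*(2*L) = 2*L*(11 + L))
1/(C(Y(6)) + q(-38)) = 1/(2*(10*6)*(11 + 10*6) + (-12 + (-38)**2 + 2*(-38))) = 1/(2*60*(11 + 60) + (-12 + 1444 - 76)) = 1/(2*60*71 + 1356) = 1/(8520 + 1356) = 1/9876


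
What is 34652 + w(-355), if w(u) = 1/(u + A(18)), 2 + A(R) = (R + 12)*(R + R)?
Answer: 25053397/723 ≈ 34652.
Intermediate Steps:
A(R) = -2 + 2*R*(12 + R) (A(R) = -2 + (R + 12)*(R + R) = -2 + (12 + R)*(2*R) = -2 + 2*R*(12 + R))
w(u) = 1/(1078 + u) (w(u) = 1/(u + (-2 + 2*18² + 24*18)) = 1/(u + (-2 + 2*324 + 432)) = 1/(u + (-2 + 648 + 432)) = 1/(u + 1078) = 1/(1078 + u))
34652 + w(-355) = 34652 + 1/(1078 - 355) = 34652 + 1/723 = 25053397/723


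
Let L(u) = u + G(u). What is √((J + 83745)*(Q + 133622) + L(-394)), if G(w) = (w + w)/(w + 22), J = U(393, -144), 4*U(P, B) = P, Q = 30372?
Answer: √475687719223998/186 ≈ 1.1726e+5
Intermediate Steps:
U(P, B) = P/4
J = 393/4 (J = (¼)*393 = 393/4 ≈ 98.250)
G(w) = 2*w/(22 + w) (G(w) = (2*w)/(22 + w) = 2*w/(22 + w))
L(u) = u + 2*u/(22 + u)
√((J + 83745)*(Q + 133622) + L(-394)) = √((393/4 + 83745)*(30372 + 133622) - 394*(24 - 394)/(22 - 394)) = √((335373/4)*163994 - 394*(-370)/(-372)) = √(27499579881/2 - 394*(-1/372)*(-370)) = √(27499579881/2 - 36445/93) = √(2557460856043/186) = √475687719223998/186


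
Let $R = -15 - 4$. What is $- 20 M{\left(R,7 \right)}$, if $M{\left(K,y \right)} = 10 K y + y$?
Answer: $26460$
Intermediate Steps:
$R = -19$
$M{\left(K,y \right)} = y + 10 K y$ ($M{\left(K,y \right)} = 10 K y + y = y + 10 K y$)
$- 20 M{\left(R,7 \right)} = - 20 \cdot 7 \left(1 + 10 \left(-19\right)\right) = - 20 \cdot 7 \left(1 - 190\right) = - 20 \cdot 7 \left(-189\right) = \left(-20\right) \left(-1323\right) = 26460$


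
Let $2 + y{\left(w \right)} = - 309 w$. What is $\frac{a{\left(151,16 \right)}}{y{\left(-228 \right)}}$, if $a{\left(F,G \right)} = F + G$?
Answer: $\frac{167}{70450} \approx 0.0023705$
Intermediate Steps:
$y{\left(w \right)} = -2 - 309 w$
$\frac{a{\left(151,16 \right)}}{y{\left(-228 \right)}} = \frac{151 + 16}{-2 - -70452} = \frac{167}{-2 + 70452} = \frac{167}{70450}$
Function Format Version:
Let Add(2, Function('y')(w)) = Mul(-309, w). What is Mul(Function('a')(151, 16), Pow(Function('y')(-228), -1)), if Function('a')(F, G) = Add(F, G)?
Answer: Rational(167, 70450) ≈ 0.0023705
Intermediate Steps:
Function('y')(w) = Add(-2, Mul(-309, w))
Mul(Function('a')(151, 16), Pow(Function('y')(-228), -1)) = Mul(Add(151, 16), Pow(Add(-2, Mul(-309, -228)), -1)) = Mul(167, Pow(Add(-2, 70452), -1)) = Mul(167, Pow(70450, -1)) = Mul(167, Rational(1, 70450)) = Rational(167, 70450)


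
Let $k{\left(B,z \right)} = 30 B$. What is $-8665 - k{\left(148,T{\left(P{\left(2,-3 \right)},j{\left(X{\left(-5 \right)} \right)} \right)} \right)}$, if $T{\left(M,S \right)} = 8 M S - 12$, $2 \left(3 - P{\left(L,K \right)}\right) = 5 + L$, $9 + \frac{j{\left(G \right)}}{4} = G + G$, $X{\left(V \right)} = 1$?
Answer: $-13105$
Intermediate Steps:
$j{\left(G \right)} = -36 + 8 G$ ($j{\left(G \right)} = -36 + 4 \left(G + G\right) = -36 + 4 \cdot 2 G = -36 + 8 G$)
$P{\left(L,K \right)} = \frac{1}{2} - \frac{L}{2}$ ($P{\left(L,K \right)} = 3 - \frac{5 + L}{2} = 3 - \left(\frac{5}{2} + \frac{L}{2}\right) = \frac{1}{2} - \frac{L}{2}$)
$T{\left(M,S \right)} = -12 + 8 M S$ ($T{\left(M,S \right)} = 8 M S - 12 = -12 + 8 M S$)
$-8665 - k{\left(148,T{\left(P{\left(2,-3 \right)},j{\left(X{\left(-5 \right)} \right)} \right)} \right)} = -8665 - 30 \cdot 148 = -8665 - 4440 = -13105$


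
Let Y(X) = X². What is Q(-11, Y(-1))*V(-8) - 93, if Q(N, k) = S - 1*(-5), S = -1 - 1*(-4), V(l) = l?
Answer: -157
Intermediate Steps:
S = 3 (S = -1 + 4 = 3)
Q(N, k) = 8 (Q(N, k) = 3 - 1*(-5) = 3 + 5 = 8)
Q(-11, Y(-1))*V(-8) - 93 = 8*(-8) - 93 = -64 - 93 = -157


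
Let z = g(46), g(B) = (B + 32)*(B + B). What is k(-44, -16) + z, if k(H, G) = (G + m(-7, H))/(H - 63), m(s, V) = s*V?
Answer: 767540/107 ≈ 7173.3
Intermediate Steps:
m(s, V) = V*s
g(B) = 2*B*(32 + B) (g(B) = (32 + B)*(2*B) = 2*B*(32 + B))
k(H, G) = (G - 7*H)/(-63 + H) (k(H, G) = (G + H*(-7))/(H - 63) = (G - 7*H)/(-63 + H))
z = 7176 (z = 2*46*(32 + 46) = 2*46*78 = 7176)
k(-44, -16) + z = (-16 - 7*(-44))/(-63 - 44) + 7176 = (-16 + 308)/(-107) + 7176 = -1/107*292 + 7176 = -292/107 + 7176 = 767540/107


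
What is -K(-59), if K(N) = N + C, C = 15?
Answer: 44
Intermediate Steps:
K(N) = 15 + N (K(N) = N + 15 = 15 + N)
-K(-59) = -(15 - 59) = -1*(-44) = 44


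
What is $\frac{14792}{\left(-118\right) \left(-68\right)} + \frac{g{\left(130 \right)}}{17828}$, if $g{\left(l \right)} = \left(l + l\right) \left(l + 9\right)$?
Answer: $\frac{17303098}{4470371} \approx 3.8706$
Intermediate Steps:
$g{\left(l \right)} = 2 l \left(9 + l\right)$
$\frac{14792}{\left(-118\right) \left(-68\right)} + \frac{g{\left(130 \right)}}{17828} = \frac{14792}{\left(-118\right) \left(-68\right)} + \frac{2 \cdot 130 \left(9 + 130\right)}{17828} = \frac{14792}{8024} + 2 \cdot 130 \cdot 139 \cdot \frac{1}{17828} = 14792 \cdot \frac{1}{8024} + 36140 \cdot \frac{1}{17828} = \frac{1849}{1003} + \frac{9035}{4457} = \frac{17303098}{4470371}$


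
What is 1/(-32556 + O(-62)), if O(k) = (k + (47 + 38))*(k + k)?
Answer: -1/35408 ≈ -2.8242e-5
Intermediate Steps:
O(k) = 2*k*(85 + k) (O(k) = (k + 85)*(2*k) = (85 + k)*(2*k) = 2*k*(85 + k))
1/(-32556 + O(-62)) = 1/(-32556 + 2*(-62)*(85 - 62)) = 1/(-32556 + 2*(-62)*23) = 1/(-32556 - 2852) = 1/(-35408) = -1/35408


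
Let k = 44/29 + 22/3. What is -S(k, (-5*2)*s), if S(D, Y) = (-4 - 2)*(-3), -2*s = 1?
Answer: -18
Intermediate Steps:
s = -½ (s = -½*1 = -½ ≈ -0.50000)
k = 770/87 (k = 44*(1/29) + 22*(⅓) = 44/29 + 22/3 = 770/87 ≈ 8.8506)
S(D, Y) = 18 (S(D, Y) = -6*(-3) = 18)
-S(k, (-5*2)*s) = -1*18 = -18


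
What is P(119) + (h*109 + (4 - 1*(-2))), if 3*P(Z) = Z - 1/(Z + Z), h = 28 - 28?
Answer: 32605/714 ≈ 45.665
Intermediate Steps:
h = 0
P(Z) = -1/(6*Z) + Z/3 (P(Z) = (Z - 1/(Z + Z))/3 = (Z - 1/(2*Z))/3 = -1/(6*Z) + Z/3)
P(119) + (h*109 + (4 - 1*(-2))) = (-1/6/119 + (1/3)*119) + (0*109 + (4 - 1*(-2))) = (-1/6*1/119 + 119/3) + (0 + (4 + 2)) = (-1/714 + 119/3) + (0 + 6) = 28321/714 + 6 = 32605/714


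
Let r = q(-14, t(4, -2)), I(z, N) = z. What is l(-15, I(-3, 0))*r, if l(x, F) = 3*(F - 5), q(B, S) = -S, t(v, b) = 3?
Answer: 72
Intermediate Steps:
l(x, F) = -15 + 3*F (l(x, F) = 3*(-5 + F) = -15 + 3*F)
r = -3 (r = -1*3 = -3)
l(-15, I(-3, 0))*r = (-15 + 3*(-3))*(-3) = (-15 - 9)*(-3) = -24*(-3) = 72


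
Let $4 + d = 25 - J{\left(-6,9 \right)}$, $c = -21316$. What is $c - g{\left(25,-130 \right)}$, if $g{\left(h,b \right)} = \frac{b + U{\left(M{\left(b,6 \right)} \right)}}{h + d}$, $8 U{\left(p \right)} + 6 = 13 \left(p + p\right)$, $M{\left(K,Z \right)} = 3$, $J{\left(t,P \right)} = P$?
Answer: $- \frac{788571}{37} \approx -21313.0$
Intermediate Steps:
$U{\left(p \right)} = - \frac{3}{4} + \frac{13 p}{4}$ ($U{\left(p \right)} = - \frac{3}{4} + \frac{13 \left(p + p\right)}{8} = - \frac{3}{4} + \frac{13 \cdot 2 p}{8} = - \frac{3}{4} + \frac{26 p}{8} = - \frac{3}{4} + \frac{13 p}{4}$)
$d = 12$ ($d = -4 + \left(25 - 9\right) = -4 + 16 = 12$)
$g{\left(h,b \right)} = \frac{9 + b}{12 + h}$ ($g{\left(h,b \right)} = \frac{b + \left(- \frac{3}{4} + \frac{13}{4} \cdot 3\right)}{h + 12} = \frac{b + \left(- \frac{3}{4} + \frac{39}{4}\right)}{12 + h} = \frac{b + 9}{12 + h} = \frac{9 + b}{12 + h}$)
$c - g{\left(25,-130 \right)} = -21316 - \frac{9 - 130}{12 + 25} = -21316 - \frac{1}{37} \left(-121\right) = -21316 - - \frac{121}{37} = -21316 + \frac{121}{37} = - \frac{788571}{37}$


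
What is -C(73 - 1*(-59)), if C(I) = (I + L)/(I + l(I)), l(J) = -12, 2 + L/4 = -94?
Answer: 21/10 ≈ 2.1000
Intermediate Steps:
L = -384 (L = -8 + 4*(-94) = -8 - 376 = -384)
C(I) = (-384 + I)/(-12 + I) (C(I) = (I - 384)/(I - 12) = (-384 + I)/(-12 + I))
-C(73 - 1*(-59)) = -(-384 + (73 - 1*(-59)))/(-12 + (73 - 1*(-59))) = -(-384 + (73 + 59))/(-12 + (73 + 59)) = -(-384 + 132)/(-12 + 132) = -(-252)/120 = -1*(-21/10) = 21/10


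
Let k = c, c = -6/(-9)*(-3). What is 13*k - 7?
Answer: -33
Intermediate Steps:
c = -2 (c = -6*(-⅑)*(-3) = (⅔)*(-3) = -2)
k = -2
13*k - 7 = 13*(-2) - 7 = -26 - 7 = -33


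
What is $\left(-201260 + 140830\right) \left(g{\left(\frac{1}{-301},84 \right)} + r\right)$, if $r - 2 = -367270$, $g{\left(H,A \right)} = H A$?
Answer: $\frac{954342950480}{43} \approx 2.2194 \cdot 10^{10}$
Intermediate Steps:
$g{\left(H,A \right)} = A H$
$r = -367268$ ($r = 2 - 367270 = -367268$)
$\left(-201260 + 140830\right) \left(g{\left(\frac{1}{-301},84 \right)} + r\right) = \left(-201260 + 140830\right) \left(\frac{84}{-301} - 367268\right) = - 60430 \left(84 \left(- \frac{1}{301}\right) - 367268\right) = - 60430 \left(- \frac{12}{43} - 367268\right) = \left(-60430\right) \left(- \frac{15792536}{43}\right) = \frac{954342950480}{43}$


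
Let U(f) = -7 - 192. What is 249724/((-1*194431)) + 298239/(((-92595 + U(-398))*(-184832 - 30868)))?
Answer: -1666111379777397/1297221972386600 ≈ -1.2844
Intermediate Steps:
U(f) = -199
249724/((-1*194431)) + 298239/(((-92595 + U(-398))*(-184832 - 30868))) = 249724/((-1*194431)) + 298239/(((-92595 - 199)*(-184832 - 30868))) = 249724/(-194431) + 298239/((-92794*(-215700))) = 249724*(-1/194431) + 298239/20015665800 = -249724/194431 + 298239*(1/20015665800) = -249724/194431 + 99413/6671888600 = -1666111379777397/1297221972386600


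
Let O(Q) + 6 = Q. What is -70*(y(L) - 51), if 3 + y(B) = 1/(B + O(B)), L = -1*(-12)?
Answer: 33985/9 ≈ 3776.1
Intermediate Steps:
O(Q) = -6 + Q
L = 12
y(B) = -3 + 1/(-6 + 2*B) (y(B) = -3 + 1/(B + (-6 + B)) = -3 + 1/(-6 + 2*B))
-70*(y(L) - 51) = -70*((19 - 6*12)/(2*(-3 + 12)) - 51) = -70*((½)*(19 - 72)/9 - 51) = -70*((½)*(⅑)*(-53) - 51) = -70*(-53/18 - 51) = -70*(-971/18) = 33985/9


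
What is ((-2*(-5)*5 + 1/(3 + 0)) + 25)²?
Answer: 51076/9 ≈ 5675.1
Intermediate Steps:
((-2*(-5)*5 + 1/(3 + 0)) + 25)² = ((10*5 + 1/3) + 25)² = ((50 + ⅓) + 25)² = (151/3 + 25)² = (226/3)² = 51076/9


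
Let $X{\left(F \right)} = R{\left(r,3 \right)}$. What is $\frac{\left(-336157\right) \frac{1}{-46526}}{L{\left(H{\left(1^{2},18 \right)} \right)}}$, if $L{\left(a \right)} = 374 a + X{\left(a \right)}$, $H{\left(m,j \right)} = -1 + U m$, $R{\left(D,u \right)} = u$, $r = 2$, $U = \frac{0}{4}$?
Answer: $- \frac{336157}{17261146} \approx -0.019475$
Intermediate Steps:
$U = 0$ ($U = 0 \cdot \frac{1}{4} = 0$)
$X{\left(F \right)} = 3$
$H{\left(m,j \right)} = -1$ ($H{\left(m,j \right)} = -1 + 0 m = -1 + 0 = -1$)
$L{\left(a \right)} = 3 + 374 a$ ($L{\left(a \right)} = 374 a + 3 = 3 + 374 a$)
$\frac{\left(-336157\right) \frac{1}{-46526}}{L{\left(H{\left(1^{2},18 \right)} \right)}} = \frac{\left(-336157\right) \frac{1}{-46526}}{3 + 374 \left(-1\right)} = \frac{\left(-336157\right) \left(- \frac{1}{46526}\right)}{3 - 374} = \frac{336157}{46526 \left(-371\right)} = \frac{336157}{46526} \left(- \frac{1}{371}\right) = - \frac{336157}{17261146}$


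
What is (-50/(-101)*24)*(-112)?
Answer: -134400/101 ≈ -1330.7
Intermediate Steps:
(-50/(-101)*24)*(-112) = (-50*(-1/101)*24)*(-112) = ((50/101)*24)*(-112) = (1200/101)*(-112) = -134400/101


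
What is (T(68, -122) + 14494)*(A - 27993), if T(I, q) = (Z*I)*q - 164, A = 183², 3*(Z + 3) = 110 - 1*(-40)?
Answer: -2064198672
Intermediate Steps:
Z = 47 (Z = -3 + (110 - 1*(-40))/3 = -3 + (110 + 40)/3 = -3 + (⅓)*150 = -3 + 50 = 47)
A = 33489
T(I, q) = -164 + 47*I*q (T(I, q) = (47*I)*q - 164 = 47*I*q - 164 = -164 + 47*I*q)
(T(68, -122) + 14494)*(A - 27993) = ((-164 + 47*68*(-122)) + 14494)*(33489 - 27993) = ((-164 - 389912) + 14494)*5496 = (-390076 + 14494)*5496 = -375582*5496 = -2064198672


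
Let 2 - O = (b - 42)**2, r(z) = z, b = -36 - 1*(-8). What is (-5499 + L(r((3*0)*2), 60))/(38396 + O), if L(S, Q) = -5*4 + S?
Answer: -5519/33498 ≈ -0.16476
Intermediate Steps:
b = -28 (b = -36 + 8 = -28)
O = -4898 (O = 2 - (-28 - 42)**2 = 2 - 1*(-70)**2 = 2 - 1*4900 = 2 - 4900 = -4898)
L(S, Q) = -20 + S
(-5499 + L(r((3*0)*2), 60))/(38396 + O) = (-5499 + (-20 + (3*0)*2))/(38396 - 4898) = (-5499 + (-20 + 0*2))/33498 = (-5499 + (-20 + 0))*(1/33498) = (-5499 - 20)*(1/33498) = -5519*1/33498 = -5519/33498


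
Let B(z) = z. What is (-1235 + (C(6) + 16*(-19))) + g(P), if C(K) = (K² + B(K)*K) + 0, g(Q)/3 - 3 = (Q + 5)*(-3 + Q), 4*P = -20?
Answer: -1458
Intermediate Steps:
P = -5 (P = (¼)*(-20) = -5)
g(Q) = 9 + 3*(-3 + Q)*(5 + Q) (g(Q) = 9 + 3*((Q + 5)*(-3 + Q)) = 9 + 3*((5 + Q)*(-3 + Q)) = 9 + 3*((-3 + Q)*(5 + Q)) = 9 + 3*(-3 + Q)*(5 + Q))
C(K) = 2*K² (C(K) = (K² + K*K) + 0 = (K² + K²) + 0 = 2*K² + 0 = 2*K²)
(-1235 + (C(6) + 16*(-19))) + g(P) = (-1235 + (2*6² + 16*(-19))) + (-36 + 3*(-5)² + 6*(-5)) = (-1235 + (2*36 - 304)) + (-36 + 3*25 - 30) = (-1235 + (72 - 304)) + (-36 + 75 - 30) = (-1235 - 232) + 9 = -1467 + 9 = -1458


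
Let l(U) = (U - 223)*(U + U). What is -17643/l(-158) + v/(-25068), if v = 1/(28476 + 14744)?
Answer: -1592926140973/10870143085680 ≈ -0.14654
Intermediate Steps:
l(U) = 2*U*(-223 + U) (l(U) = (-223 + U)*(2*U) = 2*U*(-223 + U))
v = 1/43220 ≈ 2.3137e-5
-17643/l(-158) + v/(-25068) = -17643*(-1/(316*(-223 - 158))) + (1/43220)/(-25068) = -17643/(2*(-158)*(-381)) + (1/43220)*(-1/25068) = -17643/120396 - 1/1083438960 = -17643*1/120396 - 1/1083438960 = -5881/40132 - 1/1083438960 = -1592926140973/10870143085680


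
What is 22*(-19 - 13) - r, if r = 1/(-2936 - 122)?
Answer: -2152831/3058 ≈ -704.00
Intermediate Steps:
r = -1/3058 (r = 1/(-3058) = -1/3058 ≈ -0.00032701)
22*(-19 - 13) - r = 22*(-19 - 13) - 1*(-1/3058) = 22*(-32) + 1/3058 = -704 + 1/3058 = -2152831/3058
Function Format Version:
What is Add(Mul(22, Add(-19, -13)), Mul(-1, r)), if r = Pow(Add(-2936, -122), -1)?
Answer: Rational(-2152831, 3058) ≈ -704.00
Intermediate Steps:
r = Rational(-1, 3058) (r = Pow(-3058, -1) = Rational(-1, 3058) ≈ -0.00032701)
Add(Mul(22, Add(-19, -13)), Mul(-1, r)) = Add(Mul(22, Add(-19, -13)), Mul(-1, Rational(-1, 3058))) = Add(Mul(22, -32), Rational(1, 3058)) = Add(-704, Rational(1, 3058)) = Rational(-2152831, 3058)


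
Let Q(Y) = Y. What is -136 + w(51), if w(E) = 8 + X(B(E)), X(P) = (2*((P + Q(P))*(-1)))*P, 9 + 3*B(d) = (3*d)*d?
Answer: -26998544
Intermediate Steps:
B(d) = -3 + d**2 (B(d) = -3 + ((3*d)*d)/3 = -3 + (3*d**2)/3 = -3 + d**2)
X(P) = -4*P**2 (X(P) = (2*((P + P)*(-1)))*P = (2*((2*P)*(-1)))*P = (2*(-2*P))*P = (-4*P)*P = -4*P**2)
w(E) = 8 - 4*(-3 + E**2)**2
-136 + w(51) = -136 + (8 - 4*(-3 + 51**2)**2) = -136 + (8 - 4*(-3 + 2601)**2) = -136 + (8 - 4*2598**2) = -136 + (8 - 4*6749604) = -136 + (8 - 26998416) = -136 - 26998408 = -26998544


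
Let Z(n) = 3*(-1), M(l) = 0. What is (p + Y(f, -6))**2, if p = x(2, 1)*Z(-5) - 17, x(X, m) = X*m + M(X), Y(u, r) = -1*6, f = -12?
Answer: 841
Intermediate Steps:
Y(u, r) = -6
x(X, m) = X*m (x(X, m) = X*m + 0 = X*m)
Z(n) = -3
p = -23 (p = (2*1)*(-3) - 17 = 2*(-3) - 17 = -6 - 17 = -23)
(p + Y(f, -6))**2 = (-23 - 6)**2 = (-29)**2 = 841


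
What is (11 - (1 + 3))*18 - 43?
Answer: 83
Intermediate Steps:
(11 - (1 + 3))*18 - 43 = (11 - 1*4)*18 - 43 = (11 - 4)*18 - 43 = 7*18 - 43 = 126 - 43 = 83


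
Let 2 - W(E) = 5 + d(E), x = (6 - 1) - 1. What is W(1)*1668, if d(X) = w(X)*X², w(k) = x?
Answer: -11676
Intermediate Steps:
x = 4 (x = 5 - 1 = 4)
w(k) = 4
d(X) = 4*X²
W(E) = -3 - 4*E² (W(E) = 2 - (5 + 4*E²) = 2 + (-5 - 4*E²) = -3 - 4*E²)
W(1)*1668 = (-3 - 4*1²)*1668 = (-3 - 4*1)*1668 = (-3 - 4)*1668 = -7*1668 = -11676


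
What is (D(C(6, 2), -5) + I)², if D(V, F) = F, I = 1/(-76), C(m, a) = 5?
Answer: 145161/5776 ≈ 25.132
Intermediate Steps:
I = -1/76 ≈ -0.013158
(D(C(6, 2), -5) + I)² = (-5 - 1/76)² = (-381/76)² = 145161/5776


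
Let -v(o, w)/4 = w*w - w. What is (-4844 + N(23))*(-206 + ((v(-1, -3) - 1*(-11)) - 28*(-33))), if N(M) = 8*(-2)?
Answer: -3309660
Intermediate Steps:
N(M) = -16
v(o, w) = -4*w**2 + 4*w (v(o, w) = -4*(w*w - w) = -4*(w**2 - w) = -4*w**2 + 4*w)
(-4844 + N(23))*(-206 + ((v(-1, -3) - 1*(-11)) - 28*(-33))) = (-4844 - 16)*(-206 + ((4*(-3)*(1 - 1*(-3)) - 1*(-11)) - 28*(-33))) = -4860*(-206 + ((4*(-3)*(1 + 3) + 11) + 924)) = -4860*(-206 + ((4*(-3)*4 + 11) + 924)) = -4860*(-206 + ((-48 + 11) + 924)) = -4860*(-206 + (-37 + 924)) = -4860*(-206 + 887) = -4860*681 = -3309660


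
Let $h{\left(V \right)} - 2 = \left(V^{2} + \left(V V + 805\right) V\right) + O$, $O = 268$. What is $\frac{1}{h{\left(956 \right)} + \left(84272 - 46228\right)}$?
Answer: $\frac{1}{875444646} \approx 1.1423 \cdot 10^{-9}$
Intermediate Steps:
$h{\left(V \right)} = 270 + V^{2} + V \left(805 + V^{2}\right)$ ($h{\left(V \right)} = 2 + \left(\left(V^{2} + \left(V V + 805\right) V\right) + 268\right) = 2 + \left(\left(V^{2} + \left(V^{2} + 805\right) V\right) + 268\right) = 2 + \left(\left(V^{2} + \left(805 + V^{2}\right) V\right) + 268\right) = 2 + \left(\left(V^{2} + V \left(805 + V^{2}\right)\right) + 268\right) = 2 + \left(268 + V^{2} + V \left(805 + V^{2}\right)\right) = 270 + V^{2} + V \left(805 + V^{2}\right)$)
$\frac{1}{h{\left(956 \right)} + \left(84272 - 46228\right)} = \frac{1}{\left(270 + 956^{2} + 956^{3} + 805 \cdot 956\right) + \left(84272 - 46228\right)} = \frac{1}{\left(270 + 913936 + 873722816 + 769580\right) + 38044} = \frac{1}{875406602 + 38044} = \frac{1}{875444646}$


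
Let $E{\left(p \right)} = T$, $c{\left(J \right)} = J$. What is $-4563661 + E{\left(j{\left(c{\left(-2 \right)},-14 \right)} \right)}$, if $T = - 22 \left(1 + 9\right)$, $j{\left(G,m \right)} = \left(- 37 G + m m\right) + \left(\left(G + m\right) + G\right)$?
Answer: $-4563881$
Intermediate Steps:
$j{\left(G,m \right)} = m + m^{2} - 35 G$ ($j{\left(G,m \right)} = \left(- 37 G + m^{2}\right) + \left(m + 2 G\right) = \left(m^{2} - 37 G\right) + \left(m + 2 G\right) = m + m^{2} - 35 G$)
$T = -220$ ($T = \left(-22\right) 10 = -220$)
$E{\left(p \right)} = -220$
$-4563661 + E{\left(j{\left(c{\left(-2 \right)},-14 \right)} \right)} = -4563661 - 220 = -4563881$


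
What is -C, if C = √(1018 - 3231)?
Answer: -I*√2213 ≈ -47.043*I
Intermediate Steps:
C = I*√2213 (C = √(-2213) = I*√2213 ≈ 47.043*I)
-C = -I*√2213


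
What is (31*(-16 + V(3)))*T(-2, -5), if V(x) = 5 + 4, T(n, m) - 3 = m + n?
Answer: 868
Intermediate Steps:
T(n, m) = 3 + m + n (T(n, m) = 3 + (m + n) = 3 + m + n)
V(x) = 9
(31*(-16 + V(3)))*T(-2, -5) = (31*(-16 + 9))*(3 - 5 - 2) = (31*(-7))*(-4) = -217*(-4) = 868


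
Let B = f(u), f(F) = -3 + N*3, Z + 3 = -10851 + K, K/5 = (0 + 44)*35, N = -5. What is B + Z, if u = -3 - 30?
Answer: -3172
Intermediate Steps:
K = 7700 (K = 5*((0 + 44)*35) = 5*(44*35) = 5*1540 = 7700)
u = -33
Z = -3154 (Z = -3 + (-10851 + 7700) = -3 - 3151 = -3154)
f(F) = -18 (f(F) = -3 - 5*3 = -3 - 15 = -18)
B = -18
B + Z = -18 - 3154 = -3172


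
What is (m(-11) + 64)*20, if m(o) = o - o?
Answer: 1280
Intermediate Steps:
m(o) = 0
(m(-11) + 64)*20 = (0 + 64)*20 = 64*20 = 1280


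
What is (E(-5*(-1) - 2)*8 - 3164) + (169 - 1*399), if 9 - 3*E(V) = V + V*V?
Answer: -3402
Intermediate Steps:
E(V) = 3 - V/3 - V**2/3 (E(V) = 3 - (V + V*V)/3 = 3 - (V + V**2)/3 = 3 + (-V/3 - V**2/3) = 3 - V/3 - V**2/3)
(E(-5*(-1) - 2)*8 - 3164) + (169 - 1*399) = ((3 - (-5*(-1) - 2)/3 - (-5*(-1) - 2)**2/3)*8 - 3164) + (169 - 1*399) = ((3 - (5 - 2)/3 - (5 - 2)**2/3)*8 - 3164) + (169 - 399) = ((3 - 1/3*3 - 1/3*3**2)*8 - 3164) - 230 = ((3 - 1 - 1/3*9)*8 - 3164) - 230 = ((3 - 1 - 3)*8 - 3164) - 230 = (-1*8 - 3164) - 230 = (-8 - 3164) - 230 = -3172 - 230 = -3402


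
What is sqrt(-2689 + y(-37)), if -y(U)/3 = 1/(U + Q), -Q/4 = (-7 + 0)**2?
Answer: I*sqrt(145982422)/233 ≈ 51.855*I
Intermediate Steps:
Q = -196 (Q = -4*(-7 + 0)**2 = -4*(-7)**2 = -4*49 = -196)
y(U) = -3/(-196 + U) (y(U) = -3/(U - 196) = -3/(-196 + U))
sqrt(-2689 + y(-37)) = sqrt(-2689 - 3/(-196 - 37)) = sqrt(-2689 - 3/(-233)) = sqrt(-2689 - 3*(-1/233)) = sqrt(-2689 + 3/233) = sqrt(-626534/233) = I*sqrt(145982422)/233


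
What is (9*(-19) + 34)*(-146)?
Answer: 20002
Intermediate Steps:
(9*(-19) + 34)*(-146) = (-171 + 34)*(-146) = -137*(-146) = 20002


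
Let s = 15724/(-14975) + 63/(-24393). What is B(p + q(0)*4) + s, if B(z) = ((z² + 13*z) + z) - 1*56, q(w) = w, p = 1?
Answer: -5120397044/121761725 ≈ -42.053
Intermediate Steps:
s = -128166319/121761725 (s = 15724*(-1/14975) + 63*(-1/24393) = -15724/14975 - 21/8131 = -128166319/121761725 ≈ -1.0526)
B(z) = -56 + z² + 14*z (B(z) = (z² + 14*z) - 56 = -56 + z² + 14*z)
B(p + q(0)*4) + s = (-56 + (1 + 0*4)² + 14*(1 + 0*4)) - 128166319/121761725 = (-56 + (1 + 0)² + 14*(1 + 0)) - 128166319/121761725 = (-56 + 1² + 14*1) - 128166319/121761725 = (-56 + 1 + 14) - 128166319/121761725 = -41 - 128166319/121761725 = -5120397044/121761725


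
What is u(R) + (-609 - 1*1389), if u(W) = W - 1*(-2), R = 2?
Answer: -1994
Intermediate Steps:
u(W) = 2 + W (u(W) = W + 2 = 2 + W)
u(R) + (-609 - 1*1389) = (2 + 2) + (-609 - 1*1389) = 4 + (-609 - 1389) = 4 - 1998 = -1994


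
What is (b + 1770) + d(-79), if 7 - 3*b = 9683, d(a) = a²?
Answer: 14357/3 ≈ 4785.7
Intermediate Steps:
b = -9676/3 (b = 7/3 - ⅓*9683 = 7/3 - 9683/3 = -9676/3 ≈ -3225.3)
(b + 1770) + d(-79) = (-9676/3 + 1770) + (-79)² = -4366/3 + 6241 = 14357/3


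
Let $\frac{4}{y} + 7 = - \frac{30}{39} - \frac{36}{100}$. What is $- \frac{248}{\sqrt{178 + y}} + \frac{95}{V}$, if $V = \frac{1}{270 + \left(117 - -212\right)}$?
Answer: $56905 - \frac{62 \sqrt{77439662}}{29311} \approx 56886.0$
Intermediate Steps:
$V = \frac{1}{599}$ ($V = \frac{1}{270 + \left(117 + 212\right)} = \frac{1}{270 + 329} = \frac{1}{599} \approx 0.0016694$)
$y = - \frac{650}{1321}$ ($y = \frac{4}{-7 - \left(\frac{9}{25} + \frac{10}{13}\right)} = \frac{4}{-7 - \frac{367}{325}} = \frac{4}{- \frac{2642}{325}} = 4 \left(- \frac{325}{2642}\right) = - \frac{650}{1321} \approx -0.49205$)
$- \frac{248}{\sqrt{178 + y}} + \frac{95}{V} = - \frac{248}{\sqrt{178 - \frac{650}{1321}}} + 95 \frac{1}{\frac{1}{599}} = - \frac{248}{\sqrt{\frac{234488}{1321}}} + 95 \cdot 599 = - \frac{248}{\frac{2}{1321} \sqrt{77439662}} + 56905 = - 248 \frac{\sqrt{77439662}}{117244} + 56905 = - \frac{62 \sqrt{77439662}}{29311} + 56905 = 56905 - \frac{62 \sqrt{77439662}}{29311}$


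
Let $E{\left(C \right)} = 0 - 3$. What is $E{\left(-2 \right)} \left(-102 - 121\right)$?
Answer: $669$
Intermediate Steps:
$E{\left(C \right)} = -3$
$E{\left(-2 \right)} \left(-102 - 121\right) = - 3 \left(-102 - 121\right) = \left(-3\right) \left(-223\right) = 669$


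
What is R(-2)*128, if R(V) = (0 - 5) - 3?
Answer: -1024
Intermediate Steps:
R(V) = -8 (R(V) = -5 - 3 = -8)
R(-2)*128 = -8*128 = -1024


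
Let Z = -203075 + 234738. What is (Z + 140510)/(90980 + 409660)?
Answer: 57391/166880 ≈ 0.34391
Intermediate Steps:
Z = 31663
(Z + 140510)/(90980 + 409660) = (31663 + 140510)/(90980 + 409660) = 172173/500640 = 172173*(1/500640) = 57391/166880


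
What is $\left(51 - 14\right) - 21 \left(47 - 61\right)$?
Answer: $331$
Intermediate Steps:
$\left(51 - 14\right) - 21 \left(47 - 61\right) = \left(51 - 14\right) - -294 = 37 + 294 = 331$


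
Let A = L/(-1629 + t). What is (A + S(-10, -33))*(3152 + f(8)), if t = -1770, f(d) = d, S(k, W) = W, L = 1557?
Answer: -119789280/1133 ≈ -1.0573e+5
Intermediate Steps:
A = -519/1133 (A = 1557/(-1629 - 1770) = 1557/(-3399) = 1557*(-1/3399) = -519/1133 ≈ -0.45808)
(A + S(-10, -33))*(3152 + f(8)) = (-519/1133 - 33)*(3152 + 8) = -37908/1133*3160 = -119789280/1133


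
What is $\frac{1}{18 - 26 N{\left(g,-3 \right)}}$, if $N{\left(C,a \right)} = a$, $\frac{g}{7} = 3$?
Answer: $\frac{1}{96} \approx 0.010417$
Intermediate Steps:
$g = 21$ ($g = 7 \cdot 3 = 21$)
$\frac{1}{18 - 26 N{\left(g,-3 \right)}} = \frac{1}{18 - -78} = \frac{1}{18 + 78} = \frac{1}{96}$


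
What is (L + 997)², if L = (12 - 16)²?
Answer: 1026169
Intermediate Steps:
L = 16 (L = (-4)² = 16)
(L + 997)² = (16 + 997)² = 1013² = 1026169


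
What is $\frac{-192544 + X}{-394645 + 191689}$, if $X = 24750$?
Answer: $\frac{83897}{101478} \approx 0.82675$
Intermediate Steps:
$\frac{-192544 + X}{-394645 + 191689} = \frac{-192544 + 24750}{-394645 + 191689} = - \frac{167794}{-202956} = \left(-167794\right) \left(- \frac{1}{202956}\right) = \frac{83897}{101478}$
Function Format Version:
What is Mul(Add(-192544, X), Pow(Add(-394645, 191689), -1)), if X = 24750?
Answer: Rational(83897, 101478) ≈ 0.82675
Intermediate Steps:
Mul(Add(-192544, X), Pow(Add(-394645, 191689), -1)) = Mul(Add(-192544, 24750), Pow(Add(-394645, 191689), -1)) = Mul(-167794, Pow(-202956, -1)) = Mul(-167794, Rational(-1, 202956)) = Rational(83897, 101478)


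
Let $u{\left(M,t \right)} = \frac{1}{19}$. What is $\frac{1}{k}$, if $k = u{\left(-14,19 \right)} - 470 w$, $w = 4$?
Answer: $- \frac{19}{35719} \approx -0.00053193$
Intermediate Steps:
$u{\left(M,t \right)} = \frac{1}{19}$
$k = - \frac{35719}{19}$ ($k = \frac{1}{19} - 1880 = - \frac{35719}{19} \approx -1879.9$)
$\frac{1}{k} = \frac{1}{- \frac{35719}{19}} = - \frac{19}{35719}$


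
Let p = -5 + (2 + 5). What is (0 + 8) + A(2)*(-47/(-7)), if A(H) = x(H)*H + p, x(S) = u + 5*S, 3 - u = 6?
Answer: 808/7 ≈ 115.43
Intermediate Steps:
u = -3 (u = 3 - 1*6 = 3 - 6 = -3)
x(S) = -3 + 5*S
p = 2 (p = -5 + 7 = 2)
A(H) = 2 + H*(-3 + 5*H) (A(H) = (-3 + 5*H)*H + 2 = H*(-3 + 5*H) + 2 = 2 + H*(-3 + 5*H))
(0 + 8) + A(2)*(-47/(-7)) = (0 + 8) + (2 + 2*(-3 + 5*2))*(-47/(-7)) = 8 + (2 + 2*(-3 + 10))*(-47*(-1/7)) = 8 + (2 + 2*7)*(47/7) = 8 + (2 + 14)*(47/7) = 8 + 16*(47/7) = 8 + 752/7 = 808/7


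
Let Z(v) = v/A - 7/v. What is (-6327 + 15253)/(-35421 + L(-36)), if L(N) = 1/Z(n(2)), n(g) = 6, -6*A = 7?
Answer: -2365390/9386607 ≈ -0.25200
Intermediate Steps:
A = -7/6 (A = -⅙*7 = -7/6 ≈ -1.1667)
Z(v) = -7/v - 6*v/7 (Z(v) = v/(-7/6) - 7/v = v*(-6/7) - 7/v = -6*v/7 - 7/v = -7/v - 6*v/7)
L(N) = -42/265 (L(N) = 1/(-7/6 - 6/7*6) = 1/(-7*⅙ - 36/7) = 1/(-7/6 - 36/7) = 1/(-265/42) = -42/265)
(-6327 + 15253)/(-35421 + L(-36)) = (-6327 + 15253)/(-35421 - 42/265) = 8926/(-9386607/265) = 8926*(-265/9386607) = -2365390/9386607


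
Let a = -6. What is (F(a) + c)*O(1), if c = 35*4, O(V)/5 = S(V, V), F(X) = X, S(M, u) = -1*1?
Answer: -670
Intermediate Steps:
S(M, u) = -1
O(V) = -5 (O(V) = 5*(-1) = -5)
c = 140
(F(a) + c)*O(1) = (-6 + 140)*(-5) = 134*(-5) = -670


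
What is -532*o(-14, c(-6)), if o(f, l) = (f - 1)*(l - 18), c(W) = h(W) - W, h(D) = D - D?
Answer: -95760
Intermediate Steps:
h(D) = 0
c(W) = -W (c(W) = 0 - W = -W)
o(f, l) = (-1 + f)*(-18 + l)
-532*o(-14, c(-6)) = -532*(18 - (-1)*(-6) - 18*(-14) - (-14)*(-6)) = -532*(18 - 1*6 + 252 - 14*6) = -532*(18 - 6 + 252 - 84) = -532*180 = -95760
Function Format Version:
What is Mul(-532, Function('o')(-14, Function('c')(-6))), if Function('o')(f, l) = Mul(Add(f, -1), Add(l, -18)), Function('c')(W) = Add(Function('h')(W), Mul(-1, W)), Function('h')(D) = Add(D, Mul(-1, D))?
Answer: -95760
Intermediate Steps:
Function('h')(D) = 0
Function('c')(W) = Mul(-1, W) (Function('c')(W) = Add(0, Mul(-1, W)) = Mul(-1, W))
Function('o')(f, l) = Mul(Add(-1, f), Add(-18, l))
Mul(-532, Function('o')(-14, Function('c')(-6))) = Mul(-532, Add(18, Mul(-1, Mul(-1, -6)), Mul(-18, -14), Mul(-14, Mul(-1, -6)))) = Mul(-532, Add(18, Mul(-1, 6), 252, Mul(-14, 6))) = Mul(-532, Add(18, -6, 252, -84)) = Mul(-532, 180) = -95760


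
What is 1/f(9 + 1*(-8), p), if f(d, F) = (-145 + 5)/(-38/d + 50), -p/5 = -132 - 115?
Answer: -3/35 ≈ -0.085714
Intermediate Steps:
p = 1235 (p = -5*(-132 - 115) = -5*(-247) = 1235)
f(d, F) = -140/(50 - 38/d)
1/f(9 + 1*(-8), p) = 1/(-70*(9 + 1*(-8))/(-19 + 25*(9 + 1*(-8)))) = 1/(-70*(9 - 8)/(-19 + 25*(9 - 8))) = 1/(-70*1/(-19 + 25*1)) = 1/(-70*1/(-19 + 25)) = 1/(-70*1/6) = 1/(-70*1*⅙) = 1/(-35/3) = -3/35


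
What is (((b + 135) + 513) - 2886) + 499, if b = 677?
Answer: -1062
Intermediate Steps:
(((b + 135) + 513) - 2886) + 499 = (((677 + 135) + 513) - 2886) + 499 = ((812 + 513) - 2886) + 499 = (1325 - 2886) + 499 = -1561 + 499 = -1062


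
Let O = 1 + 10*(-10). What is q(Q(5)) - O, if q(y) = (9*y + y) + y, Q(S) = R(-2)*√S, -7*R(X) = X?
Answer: 99 + 22*√5/7 ≈ 106.03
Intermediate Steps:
R(X) = -X/7
Q(S) = 2*√S/7 (Q(S) = (-⅐*(-2))*√S = 2*√S/7)
q(y) = 11*y (q(y) = 10*y + y = 11*y)
O = -99 (O = 1 - 100 = -99)
q(Q(5)) - O = 11*(2*√5/7) - 1*(-99) = 22*√5/7 + 99 = 99 + 22*√5/7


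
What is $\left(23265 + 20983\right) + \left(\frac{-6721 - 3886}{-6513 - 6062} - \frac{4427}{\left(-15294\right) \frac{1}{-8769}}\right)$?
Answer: $\frac{2673954075711}{64107350} \approx 41711.0$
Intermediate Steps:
$\left(23265 + 20983\right) + \left(\frac{-6721 - 3886}{-6513 - 6062} - \frac{4427}{\left(-15294\right) \frac{1}{-8769}}\right) = 44248 - \left(- \frac{10607}{12575} + \frac{12940121}{5098}\right) = 44248 - \left(- \frac{10607}{12575} + \frac{4427}{\frac{5098}{2923}}\right) = 44248 + \left(\frac{10607}{12575} - \frac{12940121}{5098}\right) = 44248 - \frac{162667947089}{64107350} = \frac{2673954075711}{64107350}$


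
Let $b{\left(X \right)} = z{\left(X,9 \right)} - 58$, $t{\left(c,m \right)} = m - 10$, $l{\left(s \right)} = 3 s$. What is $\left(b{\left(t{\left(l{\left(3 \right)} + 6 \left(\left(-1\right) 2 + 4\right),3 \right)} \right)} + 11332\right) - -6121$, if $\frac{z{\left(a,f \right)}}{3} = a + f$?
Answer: $17401$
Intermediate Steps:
$z{\left(a,f \right)} = 3 a + 3 f$ ($z{\left(a,f \right)} = 3 \left(a + f\right) = 3 a + 3 f$)
$t{\left(c,m \right)} = -10 + m$
$b{\left(X \right)} = -31 + 3 X$ ($b{\left(X \right)} = \left(3 X + 3 \cdot 9\right) - 58 = \left(3 X + 27\right) - 58 = \left(27 + 3 X\right) - 58 = -31 + 3 X$)
$\left(b{\left(t{\left(l{\left(3 \right)} + 6 \left(\left(-1\right) 2 + 4\right),3 \right)} \right)} + 11332\right) - -6121 = \left(\left(-31 + 3 \left(-10 + 3\right)\right) + 11332\right) - -6121 = \left(\left(-31 + 3 \left(-7\right)\right) + 11332\right) + 6121 = \left(\left(-31 - 21\right) + 11332\right) + 6121 = \left(-52 + 11332\right) + 6121 = 11280 + 6121 = 17401$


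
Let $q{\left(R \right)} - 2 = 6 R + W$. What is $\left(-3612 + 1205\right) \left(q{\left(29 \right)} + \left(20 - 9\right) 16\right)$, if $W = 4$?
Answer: $-856892$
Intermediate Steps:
$q{\left(R \right)} = 6 + 6 R$ ($q{\left(R \right)} = 2 + \left(6 R + 4\right) = 2 + \left(4 + 6 R\right) = 6 + 6 R$)
$\left(-3612 + 1205\right) \left(q{\left(29 \right)} + \left(20 - 9\right) 16\right) = \left(-3612 + 1205\right) \left(\left(6 + 6 \cdot 29\right) + \left(20 - 9\right) 16\right) = - 2407 \left(\left(6 + 174\right) + 11 \cdot 16\right) = - 2407 \left(180 + 176\right) = \left(-2407\right) 356 = -856892$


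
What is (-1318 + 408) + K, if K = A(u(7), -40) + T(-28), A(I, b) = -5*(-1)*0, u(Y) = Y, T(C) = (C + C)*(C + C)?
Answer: 2226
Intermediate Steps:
T(C) = 4*C² (T(C) = (2*C)*(2*C) = 4*C²)
A(I, b) = 0 (A(I, b) = 5*0 = 0)
K = 3136 (K = 0 + 4*(-28)² = 0 + 4*784 = 0 + 3136 = 3136)
(-1318 + 408) + K = (-1318 + 408) + 3136 = -910 + 3136 = 2226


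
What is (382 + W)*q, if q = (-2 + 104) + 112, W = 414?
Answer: 170344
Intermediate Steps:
q = 214 (q = 102 + 112 = 214)
(382 + W)*q = (382 + 414)*214 = 796*214 = 170344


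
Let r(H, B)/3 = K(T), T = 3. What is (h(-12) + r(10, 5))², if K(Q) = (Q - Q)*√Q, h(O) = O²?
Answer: 20736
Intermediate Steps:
K(Q) = 0 (K(Q) = 0*√Q = 0)
r(H, B) = 0 (r(H, B) = 3*0 = 0)
(h(-12) + r(10, 5))² = ((-12)² + 0)² = (144 + 0)² = 144² = 20736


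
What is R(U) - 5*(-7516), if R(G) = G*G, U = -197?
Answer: 76389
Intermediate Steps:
R(G) = G²
R(U) - 5*(-7516) = (-197)² - 5*(-7516) = 38809 + 37580 = 76389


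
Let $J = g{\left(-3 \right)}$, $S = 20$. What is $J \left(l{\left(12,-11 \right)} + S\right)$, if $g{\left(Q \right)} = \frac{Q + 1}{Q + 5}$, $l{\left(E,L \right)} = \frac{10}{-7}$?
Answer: $- \frac{130}{7} \approx -18.571$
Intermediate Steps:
$l{\left(E,L \right)} = - \frac{10}{7}$ ($l{\left(E,L \right)} = 10 \left(- \frac{1}{7}\right) = - \frac{10}{7}$)
$g{\left(Q \right)} = \frac{1 + Q}{5 + Q}$
$J = -1$ ($J = \frac{1 - 3}{5 - 3} = \frac{1}{2} \left(-2\right) = -1$)
$J \left(l{\left(12,-11 \right)} + S\right) = - (- \frac{10}{7} + 20) = \left(-1\right) \frac{130}{7} = - \frac{130}{7}$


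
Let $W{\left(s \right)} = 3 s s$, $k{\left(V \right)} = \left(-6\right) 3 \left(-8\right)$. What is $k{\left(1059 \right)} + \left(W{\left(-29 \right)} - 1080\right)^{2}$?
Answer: $2082393$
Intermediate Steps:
$k{\left(V \right)} = 144$ ($k{\left(V \right)} = \left(-18\right) \left(-8\right) = 144$)
$W{\left(s \right)} = 3 s^{2}$
$k{\left(1059 \right)} + \left(W{\left(-29 \right)} - 1080\right)^{2} = 144 + \left(3 \left(-29\right)^{2} - 1080\right)^{2} = 144 + \left(3 \cdot 841 - 1080\right)^{2} = 144 + \left(2523 - 1080\right)^{2} = 144 + 1443^{2} = 144 + 2082249 = 2082393$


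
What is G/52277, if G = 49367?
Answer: 49367/52277 ≈ 0.94433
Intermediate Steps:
G/52277 = 49367/52277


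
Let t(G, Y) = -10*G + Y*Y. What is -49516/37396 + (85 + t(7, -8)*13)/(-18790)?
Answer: -232666853/175667710 ≈ -1.3245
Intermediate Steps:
t(G, Y) = Y**2 - 10*G (t(G, Y) = -10*G + Y**2 = Y**2 - 10*G)
-49516/37396 + (85 + t(7, -8)*13)/(-18790) = -49516/37396 + (85 + ((-8)**2 - 10*7)*13)/(-18790) = -49516*1/37396 + (85 + (64 - 70)*13)*(-1/18790) = -12379/9349 + (85 - 6*13)*(-1/18790) = -12379/9349 + (85 - 78)*(-1/18790) = -12379/9349 + 7*(-1/18790) = -12379/9349 - 7/18790 = -232666853/175667710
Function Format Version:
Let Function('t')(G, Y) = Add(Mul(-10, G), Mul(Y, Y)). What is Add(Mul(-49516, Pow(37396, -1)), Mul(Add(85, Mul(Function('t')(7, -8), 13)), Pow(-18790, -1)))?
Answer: Rational(-232666853, 175667710) ≈ -1.3245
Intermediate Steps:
Function('t')(G, Y) = Add(Pow(Y, 2), Mul(-10, G)) (Function('t')(G, Y) = Add(Mul(-10, G), Pow(Y, 2)) = Add(Pow(Y, 2), Mul(-10, G)))
Add(Mul(-49516, Pow(37396, -1)), Mul(Add(85, Mul(Function('t')(7, -8), 13)), Pow(-18790, -1))) = Add(Mul(-49516, Pow(37396, -1)), Mul(Add(85, Mul(Add(Pow(-8, 2), Mul(-10, 7)), 13)), Pow(-18790, -1))) = Add(Mul(-49516, Rational(1, 37396)), Mul(Add(85, Mul(Add(64, -70), 13)), Rational(-1, 18790))) = Add(Rational(-12379, 9349), Mul(Add(85, Mul(-6, 13)), Rational(-1, 18790))) = Add(Rational(-12379, 9349), Mul(Add(85, -78), Rational(-1, 18790))) = Add(Rational(-12379, 9349), Mul(7, Rational(-1, 18790))) = Add(Rational(-12379, 9349), Rational(-7, 18790)) = Rational(-232666853, 175667710)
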